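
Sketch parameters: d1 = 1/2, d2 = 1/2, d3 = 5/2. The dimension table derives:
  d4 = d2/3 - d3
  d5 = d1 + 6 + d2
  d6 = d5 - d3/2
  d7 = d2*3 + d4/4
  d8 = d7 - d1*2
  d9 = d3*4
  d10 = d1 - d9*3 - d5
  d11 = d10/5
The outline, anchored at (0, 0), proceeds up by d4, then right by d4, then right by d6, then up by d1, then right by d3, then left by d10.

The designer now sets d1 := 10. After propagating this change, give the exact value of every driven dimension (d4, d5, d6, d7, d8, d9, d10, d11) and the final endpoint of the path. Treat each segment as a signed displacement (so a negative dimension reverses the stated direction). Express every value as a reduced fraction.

Apply edit: d1 := 10
  d4 = d2/3 - d3 = -7/3
  d5 = d1 + 6 + d2 = 33/2
  d6 = d5 - d3/2 = 61/4
  d7 = d2*3 + d4/4 = 11/12
  d8 = d7 - d1*2 = -229/12
  d9 = d3*4 = 10
  d10 = d1 - d9*3 - d5 = -73/2
  d11 = d10/5 = -73/10
Walk from origin (0, 0):
  seg 1: up by d4 = -7/3 → (0, -7/3)
  seg 2: right by d4 = -7/3 → (-7/3, -7/3)
  seg 3: right by d6 = 61/4 → (155/12, -7/3)
  seg 4: up by d1 = 10 → (155/12, 23/3)
  seg 5: right by d3 = 5/2 → (185/12, 23/3)
  seg 6: left by d10 = -73/2 → (623/12, 23/3)

d4 = -7/3
d5 = 33/2
d6 = 61/4
d7 = 11/12
d8 = -229/12
d9 = 10
d10 = -73/2
d11 = -73/10
endpoint = (623/12, 23/3)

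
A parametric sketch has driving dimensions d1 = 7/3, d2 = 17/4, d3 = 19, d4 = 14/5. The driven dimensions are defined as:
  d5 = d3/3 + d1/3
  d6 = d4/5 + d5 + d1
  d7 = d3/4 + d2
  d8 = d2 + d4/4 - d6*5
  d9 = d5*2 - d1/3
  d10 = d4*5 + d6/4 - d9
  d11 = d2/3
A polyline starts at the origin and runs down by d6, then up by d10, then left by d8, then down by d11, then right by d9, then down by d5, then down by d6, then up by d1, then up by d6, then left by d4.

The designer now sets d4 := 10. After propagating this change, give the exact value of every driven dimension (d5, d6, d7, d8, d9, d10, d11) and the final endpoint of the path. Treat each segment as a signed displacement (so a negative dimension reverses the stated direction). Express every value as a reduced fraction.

d5 = 64/9
d6 = 103/9
d7 = 9
d8 = -1817/36
d9 = 121/9
d10 = 473/12
d11 = 17/12
endpoint = (647/12, 196/9)

Apply edit: d4 := 10
  d5 = d3/3 + d1/3 = 64/9
  d6 = d4/5 + d5 + d1 = 103/9
  d7 = d3/4 + d2 = 9
  d8 = d2 + d4/4 - d6*5 = -1817/36
  d9 = d5*2 - d1/3 = 121/9
  d10 = d4*5 + d6/4 - d9 = 473/12
  d11 = d2/3 = 17/12
Walk from origin (0, 0):
  seg 1: down by d6 = 103/9 → (0, -103/9)
  seg 2: up by d10 = 473/12 → (0, 1007/36)
  seg 3: left by d8 = -1817/36 → (1817/36, 1007/36)
  seg 4: down by d11 = 17/12 → (1817/36, 239/9)
  seg 5: right by d9 = 121/9 → (767/12, 239/9)
  seg 6: down by d5 = 64/9 → (767/12, 175/9)
  seg 7: down by d6 = 103/9 → (767/12, 8)
  seg 8: up by d1 = 7/3 → (767/12, 31/3)
  seg 9: up by d6 = 103/9 → (767/12, 196/9)
  seg 10: left by d4 = 10 → (647/12, 196/9)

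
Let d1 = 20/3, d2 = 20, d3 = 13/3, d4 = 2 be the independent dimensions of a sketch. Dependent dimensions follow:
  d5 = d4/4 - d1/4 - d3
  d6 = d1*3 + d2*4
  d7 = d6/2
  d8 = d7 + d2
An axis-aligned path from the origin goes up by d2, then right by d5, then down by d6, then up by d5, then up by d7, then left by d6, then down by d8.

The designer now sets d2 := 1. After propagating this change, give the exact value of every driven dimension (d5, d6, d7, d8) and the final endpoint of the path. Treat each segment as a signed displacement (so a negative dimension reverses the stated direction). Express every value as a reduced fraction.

Apply edit: d2 := 1
  d5 = d4/4 - d1/4 - d3 = -11/2
  d6 = d1*3 + d2*4 = 24
  d7 = d6/2 = 12
  d8 = d7 + d2 = 13
Walk from origin (0, 0):
  seg 1: up by d2 = 1 → (0, 1)
  seg 2: right by d5 = -11/2 → (-11/2, 1)
  seg 3: down by d6 = 24 → (-11/2, -23)
  seg 4: up by d5 = -11/2 → (-11/2, -57/2)
  seg 5: up by d7 = 12 → (-11/2, -33/2)
  seg 6: left by d6 = 24 → (-59/2, -33/2)
  seg 7: down by d8 = 13 → (-59/2, -59/2)

d5 = -11/2
d6 = 24
d7 = 12
d8 = 13
endpoint = (-59/2, -59/2)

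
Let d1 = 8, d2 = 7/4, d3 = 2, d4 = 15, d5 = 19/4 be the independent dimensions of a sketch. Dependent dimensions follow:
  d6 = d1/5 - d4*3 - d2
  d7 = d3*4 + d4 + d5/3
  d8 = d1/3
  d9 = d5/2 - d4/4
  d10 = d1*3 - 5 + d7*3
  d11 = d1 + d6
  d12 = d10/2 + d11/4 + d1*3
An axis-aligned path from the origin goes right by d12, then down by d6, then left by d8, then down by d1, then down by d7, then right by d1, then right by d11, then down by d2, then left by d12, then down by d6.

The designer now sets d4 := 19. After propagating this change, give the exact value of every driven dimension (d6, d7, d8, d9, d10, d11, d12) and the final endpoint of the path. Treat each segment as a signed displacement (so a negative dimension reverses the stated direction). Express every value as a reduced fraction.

Apply edit: d4 := 19
  d6 = d1/5 - d4*3 - d2 = -1143/20
  d7 = d3*4 + d4 + d5/3 = 343/12
  d8 = d1/3 = 8/3
  d9 = d5/2 - d4/4 = -19/8
  d10 = d1*3 - 5 + d7*3 = 419/4
  d11 = d1 + d6 = -983/20
  d12 = d10/2 + d11/4 + d1*3 = 5127/80
Walk from origin (0, 0):
  seg 1: right by d12 = 5127/80 → (5127/80, 0)
  seg 2: down by d6 = -1143/20 → (5127/80, 1143/20)
  seg 3: left by d8 = 8/3 → (14741/240, 1143/20)
  seg 4: down by d1 = 8 → (14741/240, 983/20)
  seg 5: down by d7 = 343/12 → (14741/240, 617/30)
  seg 6: right by d1 = 8 → (16661/240, 617/30)
  seg 7: right by d11 = -983/20 → (973/48, 617/30)
  seg 8: down by d2 = 7/4 → (973/48, 1129/60)
  seg 9: left by d12 = 5127/80 → (-2629/60, 1129/60)
  seg 10: down by d6 = -1143/20 → (-2629/60, 2279/30)

d6 = -1143/20
d7 = 343/12
d8 = 8/3
d9 = -19/8
d10 = 419/4
d11 = -983/20
d12 = 5127/80
endpoint = (-2629/60, 2279/30)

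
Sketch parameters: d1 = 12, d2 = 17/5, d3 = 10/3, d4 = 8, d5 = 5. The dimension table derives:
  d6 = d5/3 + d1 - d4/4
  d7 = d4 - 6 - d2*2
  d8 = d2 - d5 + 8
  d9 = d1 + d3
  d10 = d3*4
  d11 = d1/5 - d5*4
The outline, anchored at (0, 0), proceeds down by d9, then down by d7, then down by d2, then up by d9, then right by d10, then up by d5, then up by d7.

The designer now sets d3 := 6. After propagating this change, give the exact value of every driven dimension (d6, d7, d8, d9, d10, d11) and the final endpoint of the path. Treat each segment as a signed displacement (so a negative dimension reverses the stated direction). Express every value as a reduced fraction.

Apply edit: d3 := 6
  d6 = d5/3 + d1 - d4/4 = 35/3
  d7 = d4 - 6 - d2*2 = -24/5
  d8 = d2 - d5 + 8 = 32/5
  d9 = d1 + d3 = 18
  d10 = d3*4 = 24
  d11 = d1/5 - d5*4 = -88/5
Walk from origin (0, 0):
  seg 1: down by d9 = 18 → (0, -18)
  seg 2: down by d7 = -24/5 → (0, -66/5)
  seg 3: down by d2 = 17/5 → (0, -83/5)
  seg 4: up by d9 = 18 → (0, 7/5)
  seg 5: right by d10 = 24 → (24, 7/5)
  seg 6: up by d5 = 5 → (24, 32/5)
  seg 7: up by d7 = -24/5 → (24, 8/5)

d6 = 35/3
d7 = -24/5
d8 = 32/5
d9 = 18
d10 = 24
d11 = -88/5
endpoint = (24, 8/5)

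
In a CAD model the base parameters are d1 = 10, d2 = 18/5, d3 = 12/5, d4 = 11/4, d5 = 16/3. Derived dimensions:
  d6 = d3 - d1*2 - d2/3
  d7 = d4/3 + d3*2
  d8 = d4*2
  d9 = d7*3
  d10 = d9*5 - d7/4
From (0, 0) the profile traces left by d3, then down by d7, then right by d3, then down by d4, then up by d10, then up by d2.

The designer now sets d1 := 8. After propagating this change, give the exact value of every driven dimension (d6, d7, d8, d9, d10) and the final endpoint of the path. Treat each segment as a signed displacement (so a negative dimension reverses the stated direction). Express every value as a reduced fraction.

Apply edit: d1 := 8
  d6 = d3 - d1*2 - d2/3 = -74/5
  d7 = d4/3 + d3*2 = 343/60
  d8 = d4*2 = 11/2
  d9 = d7*3 = 343/20
  d10 = d9*5 - d7/4 = 20237/240
Walk from origin (0, 0):
  seg 1: left by d3 = 12/5 → (-12/5, 0)
  seg 2: down by d7 = 343/60 → (-12/5, -343/60)
  seg 3: right by d3 = 12/5 → (0, -343/60)
  seg 4: down by d4 = 11/4 → (0, -127/15)
  seg 5: up by d10 = 20237/240 → (0, 3641/48)
  seg 6: up by d2 = 18/5 → (0, 19069/240)

d6 = -74/5
d7 = 343/60
d8 = 11/2
d9 = 343/20
d10 = 20237/240
endpoint = (0, 19069/240)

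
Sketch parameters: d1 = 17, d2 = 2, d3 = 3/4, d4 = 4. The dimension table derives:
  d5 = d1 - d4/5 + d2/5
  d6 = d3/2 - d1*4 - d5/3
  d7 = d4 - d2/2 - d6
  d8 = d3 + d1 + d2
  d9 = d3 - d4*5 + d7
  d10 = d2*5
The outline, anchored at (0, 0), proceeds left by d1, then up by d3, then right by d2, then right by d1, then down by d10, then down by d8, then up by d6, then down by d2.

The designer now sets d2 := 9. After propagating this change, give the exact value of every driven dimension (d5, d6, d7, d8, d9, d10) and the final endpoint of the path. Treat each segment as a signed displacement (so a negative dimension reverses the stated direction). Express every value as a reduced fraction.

Apply edit: d2 := 9
  d5 = d1 - d4/5 + d2/5 = 18
  d6 = d3/2 - d1*4 - d5/3 = -589/8
  d7 = d4 - d2/2 - d6 = 585/8
  d8 = d3 + d1 + d2 = 107/4
  d9 = d3 - d4*5 + d7 = 431/8
  d10 = d2*5 = 45
Walk from origin (0, 0):
  seg 1: left by d1 = 17 → (-17, 0)
  seg 2: up by d3 = 3/4 → (-17, 3/4)
  seg 3: right by d2 = 9 → (-8, 3/4)
  seg 4: right by d1 = 17 → (9, 3/4)
  seg 5: down by d10 = 45 → (9, -177/4)
  seg 6: down by d8 = 107/4 → (9, -71)
  seg 7: up by d6 = -589/8 → (9, -1157/8)
  seg 8: down by d2 = 9 → (9, -1229/8)

d5 = 18
d6 = -589/8
d7 = 585/8
d8 = 107/4
d9 = 431/8
d10 = 45
endpoint = (9, -1229/8)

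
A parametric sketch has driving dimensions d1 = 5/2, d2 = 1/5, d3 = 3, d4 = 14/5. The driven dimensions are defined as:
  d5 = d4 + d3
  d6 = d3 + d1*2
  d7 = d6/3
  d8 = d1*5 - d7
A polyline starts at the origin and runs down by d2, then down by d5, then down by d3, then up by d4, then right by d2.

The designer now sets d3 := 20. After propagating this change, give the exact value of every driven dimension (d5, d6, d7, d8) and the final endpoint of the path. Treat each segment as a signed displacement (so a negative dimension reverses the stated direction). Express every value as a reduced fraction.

d5 = 114/5
d6 = 25
d7 = 25/3
d8 = 25/6
endpoint = (1/5, -201/5)

Apply edit: d3 := 20
  d5 = d4 + d3 = 114/5
  d6 = d3 + d1*2 = 25
  d7 = d6/3 = 25/3
  d8 = d1*5 - d7 = 25/6
Walk from origin (0, 0):
  seg 1: down by d2 = 1/5 → (0, -1/5)
  seg 2: down by d5 = 114/5 → (0, -23)
  seg 3: down by d3 = 20 → (0, -43)
  seg 4: up by d4 = 14/5 → (0, -201/5)
  seg 5: right by d2 = 1/5 → (1/5, -201/5)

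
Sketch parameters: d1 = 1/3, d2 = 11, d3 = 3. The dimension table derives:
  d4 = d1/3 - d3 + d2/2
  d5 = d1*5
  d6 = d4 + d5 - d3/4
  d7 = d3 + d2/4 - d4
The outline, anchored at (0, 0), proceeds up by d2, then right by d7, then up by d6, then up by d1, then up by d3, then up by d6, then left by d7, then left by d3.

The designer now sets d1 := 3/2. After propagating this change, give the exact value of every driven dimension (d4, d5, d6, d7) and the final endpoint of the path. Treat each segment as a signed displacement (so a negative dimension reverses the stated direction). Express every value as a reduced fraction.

d4 = 3
d5 = 15/2
d6 = 39/4
d7 = 11/4
endpoint = (-3, 35)

Apply edit: d1 := 3/2
  d4 = d1/3 - d3 + d2/2 = 3
  d5 = d1*5 = 15/2
  d6 = d4 + d5 - d3/4 = 39/4
  d7 = d3 + d2/4 - d4 = 11/4
Walk from origin (0, 0):
  seg 1: up by d2 = 11 → (0, 11)
  seg 2: right by d7 = 11/4 → (11/4, 11)
  seg 3: up by d6 = 39/4 → (11/4, 83/4)
  seg 4: up by d1 = 3/2 → (11/4, 89/4)
  seg 5: up by d3 = 3 → (11/4, 101/4)
  seg 6: up by d6 = 39/4 → (11/4, 35)
  seg 7: left by d7 = 11/4 → (0, 35)
  seg 8: left by d3 = 3 → (-3, 35)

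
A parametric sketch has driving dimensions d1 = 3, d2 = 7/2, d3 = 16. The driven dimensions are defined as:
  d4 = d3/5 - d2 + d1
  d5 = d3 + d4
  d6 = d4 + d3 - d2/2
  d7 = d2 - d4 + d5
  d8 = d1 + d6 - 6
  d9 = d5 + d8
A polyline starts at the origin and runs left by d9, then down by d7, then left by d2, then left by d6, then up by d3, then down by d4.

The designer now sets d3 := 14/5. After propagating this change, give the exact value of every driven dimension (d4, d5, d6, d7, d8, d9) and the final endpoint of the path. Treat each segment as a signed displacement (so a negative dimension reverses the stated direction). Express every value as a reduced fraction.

Apply edit: d3 := 14/5
  d4 = d3/5 - d2 + d1 = 3/50
  d5 = d3 + d4 = 143/50
  d6 = d4 + d3 - d2/2 = 111/100
  d7 = d2 - d4 + d5 = 63/10
  d8 = d1 + d6 - 6 = -189/100
  d9 = d5 + d8 = 97/100
Walk from origin (0, 0):
  seg 1: left by d9 = 97/100 → (-97/100, 0)
  seg 2: down by d7 = 63/10 → (-97/100, -63/10)
  seg 3: left by d2 = 7/2 → (-447/100, -63/10)
  seg 4: left by d6 = 111/100 → (-279/50, -63/10)
  seg 5: up by d3 = 14/5 → (-279/50, -7/2)
  seg 6: down by d4 = 3/50 → (-279/50, -89/25)

d4 = 3/50
d5 = 143/50
d6 = 111/100
d7 = 63/10
d8 = -189/100
d9 = 97/100
endpoint = (-279/50, -89/25)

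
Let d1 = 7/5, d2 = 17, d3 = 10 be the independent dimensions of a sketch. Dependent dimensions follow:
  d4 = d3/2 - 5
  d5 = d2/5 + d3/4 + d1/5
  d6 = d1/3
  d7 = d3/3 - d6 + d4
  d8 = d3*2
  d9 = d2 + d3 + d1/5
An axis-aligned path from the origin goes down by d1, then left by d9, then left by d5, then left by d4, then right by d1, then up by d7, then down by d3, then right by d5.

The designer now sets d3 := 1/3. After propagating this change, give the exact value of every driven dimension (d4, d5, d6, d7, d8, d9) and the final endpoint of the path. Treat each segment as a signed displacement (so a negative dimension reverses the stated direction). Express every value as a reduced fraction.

Apply edit: d3 := 1/3
  d4 = d3/2 - 5 = -29/6
  d5 = d2/5 + d3/4 + d1/5 = 1129/300
  d6 = d1/3 = 7/15
  d7 = d3/3 - d6 + d4 = -467/90
  d8 = d3*2 = 2/3
  d9 = d2 + d3 + d1/5 = 1321/75
Walk from origin (0, 0):
  seg 1: down by d1 = 7/5 → (0, -7/5)
  seg 2: left by d9 = 1321/75 → (-1321/75, -7/5)
  seg 3: left by d5 = 1129/300 → (-6413/300, -7/5)
  seg 4: left by d4 = -29/6 → (-4963/300, -7/5)
  seg 5: right by d1 = 7/5 → (-4543/300, -7/5)
  seg 6: up by d7 = -467/90 → (-4543/300, -593/90)
  seg 7: down by d3 = 1/3 → (-4543/300, -623/90)
  seg 8: right by d5 = 1129/300 → (-569/50, -623/90)

d4 = -29/6
d5 = 1129/300
d6 = 7/15
d7 = -467/90
d8 = 2/3
d9 = 1321/75
endpoint = (-569/50, -623/90)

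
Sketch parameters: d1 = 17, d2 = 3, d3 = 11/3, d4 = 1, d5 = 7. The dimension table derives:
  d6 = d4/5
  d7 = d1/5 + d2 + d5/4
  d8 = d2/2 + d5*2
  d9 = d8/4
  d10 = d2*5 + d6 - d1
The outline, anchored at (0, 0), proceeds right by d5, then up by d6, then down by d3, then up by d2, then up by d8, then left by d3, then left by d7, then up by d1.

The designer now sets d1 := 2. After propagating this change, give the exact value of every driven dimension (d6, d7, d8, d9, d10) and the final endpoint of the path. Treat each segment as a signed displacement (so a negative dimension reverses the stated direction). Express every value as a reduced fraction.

d6 = 1/5
d7 = 103/20
d8 = 31/2
d9 = 31/8
d10 = 66/5
endpoint = (-109/60, 511/30)

Apply edit: d1 := 2
  d6 = d4/5 = 1/5
  d7 = d1/5 + d2 + d5/4 = 103/20
  d8 = d2/2 + d5*2 = 31/2
  d9 = d8/4 = 31/8
  d10 = d2*5 + d6 - d1 = 66/5
Walk from origin (0, 0):
  seg 1: right by d5 = 7 → (7, 0)
  seg 2: up by d6 = 1/5 → (7, 1/5)
  seg 3: down by d3 = 11/3 → (7, -52/15)
  seg 4: up by d2 = 3 → (7, -7/15)
  seg 5: up by d8 = 31/2 → (7, 451/30)
  seg 6: left by d3 = 11/3 → (10/3, 451/30)
  seg 7: left by d7 = 103/20 → (-109/60, 451/30)
  seg 8: up by d1 = 2 → (-109/60, 511/30)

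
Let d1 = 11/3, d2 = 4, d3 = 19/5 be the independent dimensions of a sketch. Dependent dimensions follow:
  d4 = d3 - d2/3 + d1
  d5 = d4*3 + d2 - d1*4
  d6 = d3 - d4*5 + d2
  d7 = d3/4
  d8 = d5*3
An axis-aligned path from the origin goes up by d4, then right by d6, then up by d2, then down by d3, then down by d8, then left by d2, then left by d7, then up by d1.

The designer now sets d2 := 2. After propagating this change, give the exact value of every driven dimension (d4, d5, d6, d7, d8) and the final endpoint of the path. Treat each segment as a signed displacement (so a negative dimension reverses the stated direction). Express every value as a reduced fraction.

d4 = 34/5
d5 = 116/15
d6 = -141/5
d7 = 19/20
d8 = 116/5
endpoint = (-623/20, -218/15)

Apply edit: d2 := 2
  d4 = d3 - d2/3 + d1 = 34/5
  d5 = d4*3 + d2 - d1*4 = 116/15
  d6 = d3 - d4*5 + d2 = -141/5
  d7 = d3/4 = 19/20
  d8 = d5*3 = 116/5
Walk from origin (0, 0):
  seg 1: up by d4 = 34/5 → (0, 34/5)
  seg 2: right by d6 = -141/5 → (-141/5, 34/5)
  seg 3: up by d2 = 2 → (-141/5, 44/5)
  seg 4: down by d3 = 19/5 → (-141/5, 5)
  seg 5: down by d8 = 116/5 → (-141/5, -91/5)
  seg 6: left by d2 = 2 → (-151/5, -91/5)
  seg 7: left by d7 = 19/20 → (-623/20, -91/5)
  seg 8: up by d1 = 11/3 → (-623/20, -218/15)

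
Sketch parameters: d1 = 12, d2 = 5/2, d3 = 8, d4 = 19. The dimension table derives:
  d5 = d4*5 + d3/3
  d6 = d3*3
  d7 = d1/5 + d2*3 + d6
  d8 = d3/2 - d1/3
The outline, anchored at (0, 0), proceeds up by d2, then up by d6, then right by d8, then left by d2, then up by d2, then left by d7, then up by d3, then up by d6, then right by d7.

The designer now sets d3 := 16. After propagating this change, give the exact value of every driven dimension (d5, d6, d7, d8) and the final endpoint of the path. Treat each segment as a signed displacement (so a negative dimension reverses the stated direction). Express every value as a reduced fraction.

Apply edit: d3 := 16
  d5 = d4*5 + d3/3 = 301/3
  d6 = d3*3 = 48
  d7 = d1/5 + d2*3 + d6 = 579/10
  d8 = d3/2 - d1/3 = 4
Walk from origin (0, 0):
  seg 1: up by d2 = 5/2 → (0, 5/2)
  seg 2: up by d6 = 48 → (0, 101/2)
  seg 3: right by d8 = 4 → (4, 101/2)
  seg 4: left by d2 = 5/2 → (3/2, 101/2)
  seg 5: up by d2 = 5/2 → (3/2, 53)
  seg 6: left by d7 = 579/10 → (-282/5, 53)
  seg 7: up by d3 = 16 → (-282/5, 69)
  seg 8: up by d6 = 48 → (-282/5, 117)
  seg 9: right by d7 = 579/10 → (3/2, 117)

d5 = 301/3
d6 = 48
d7 = 579/10
d8 = 4
endpoint = (3/2, 117)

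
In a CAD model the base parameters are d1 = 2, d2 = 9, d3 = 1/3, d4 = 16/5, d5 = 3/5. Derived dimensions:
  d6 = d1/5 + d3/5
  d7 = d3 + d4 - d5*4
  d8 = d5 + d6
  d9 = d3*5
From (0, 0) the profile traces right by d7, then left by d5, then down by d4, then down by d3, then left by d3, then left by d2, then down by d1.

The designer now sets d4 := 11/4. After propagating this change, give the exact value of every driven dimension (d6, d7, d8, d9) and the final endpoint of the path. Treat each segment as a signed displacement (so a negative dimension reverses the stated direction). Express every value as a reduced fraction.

Apply edit: d4 := 11/4
  d6 = d1/5 + d3/5 = 7/15
  d7 = d3 + d4 - d5*4 = 41/60
  d8 = d5 + d6 = 16/15
  d9 = d3*5 = 5/3
Walk from origin (0, 0):
  seg 1: right by d7 = 41/60 → (41/60, 0)
  seg 2: left by d5 = 3/5 → (1/12, 0)
  seg 3: down by d4 = 11/4 → (1/12, -11/4)
  seg 4: down by d3 = 1/3 → (1/12, -37/12)
  seg 5: left by d3 = 1/3 → (-1/4, -37/12)
  seg 6: left by d2 = 9 → (-37/4, -37/12)
  seg 7: down by d1 = 2 → (-37/4, -61/12)

d6 = 7/15
d7 = 41/60
d8 = 16/15
d9 = 5/3
endpoint = (-37/4, -61/12)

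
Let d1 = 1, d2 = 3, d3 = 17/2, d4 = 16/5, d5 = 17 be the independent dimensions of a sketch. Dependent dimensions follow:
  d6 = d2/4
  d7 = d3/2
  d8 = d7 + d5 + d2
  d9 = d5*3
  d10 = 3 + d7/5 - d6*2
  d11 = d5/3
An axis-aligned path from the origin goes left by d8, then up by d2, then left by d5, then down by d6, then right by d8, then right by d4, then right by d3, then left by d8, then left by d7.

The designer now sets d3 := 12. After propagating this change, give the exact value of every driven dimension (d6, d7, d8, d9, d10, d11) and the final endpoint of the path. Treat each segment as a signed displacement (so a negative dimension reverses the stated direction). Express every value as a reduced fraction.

d6 = 3/4
d7 = 6
d8 = 26
d9 = 51
d10 = 27/10
d11 = 17/3
endpoint = (-169/5, 9/4)

Apply edit: d3 := 12
  d6 = d2/4 = 3/4
  d7 = d3/2 = 6
  d8 = d7 + d5 + d2 = 26
  d9 = d5*3 = 51
  d10 = 3 + d7/5 - d6*2 = 27/10
  d11 = d5/3 = 17/3
Walk from origin (0, 0):
  seg 1: left by d8 = 26 → (-26, 0)
  seg 2: up by d2 = 3 → (-26, 3)
  seg 3: left by d5 = 17 → (-43, 3)
  seg 4: down by d6 = 3/4 → (-43, 9/4)
  seg 5: right by d8 = 26 → (-17, 9/4)
  seg 6: right by d4 = 16/5 → (-69/5, 9/4)
  seg 7: right by d3 = 12 → (-9/5, 9/4)
  seg 8: left by d8 = 26 → (-139/5, 9/4)
  seg 9: left by d7 = 6 → (-169/5, 9/4)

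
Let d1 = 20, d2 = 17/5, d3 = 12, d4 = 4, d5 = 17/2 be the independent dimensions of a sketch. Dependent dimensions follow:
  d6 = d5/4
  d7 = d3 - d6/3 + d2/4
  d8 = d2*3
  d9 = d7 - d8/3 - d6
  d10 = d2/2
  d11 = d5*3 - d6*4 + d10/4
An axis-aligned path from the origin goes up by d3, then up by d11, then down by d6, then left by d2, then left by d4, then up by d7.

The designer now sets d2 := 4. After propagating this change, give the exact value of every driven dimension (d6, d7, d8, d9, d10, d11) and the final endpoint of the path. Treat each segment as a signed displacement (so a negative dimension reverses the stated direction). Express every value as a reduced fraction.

d6 = 17/8
d7 = 295/24
d8 = 12
d9 = 37/6
d10 = 2
d11 = 35/2
endpoint = (-8, 119/3)

Apply edit: d2 := 4
  d6 = d5/4 = 17/8
  d7 = d3 - d6/3 + d2/4 = 295/24
  d8 = d2*3 = 12
  d9 = d7 - d8/3 - d6 = 37/6
  d10 = d2/2 = 2
  d11 = d5*3 - d6*4 + d10/4 = 35/2
Walk from origin (0, 0):
  seg 1: up by d3 = 12 → (0, 12)
  seg 2: up by d11 = 35/2 → (0, 59/2)
  seg 3: down by d6 = 17/8 → (0, 219/8)
  seg 4: left by d2 = 4 → (-4, 219/8)
  seg 5: left by d4 = 4 → (-8, 219/8)
  seg 6: up by d7 = 295/24 → (-8, 119/3)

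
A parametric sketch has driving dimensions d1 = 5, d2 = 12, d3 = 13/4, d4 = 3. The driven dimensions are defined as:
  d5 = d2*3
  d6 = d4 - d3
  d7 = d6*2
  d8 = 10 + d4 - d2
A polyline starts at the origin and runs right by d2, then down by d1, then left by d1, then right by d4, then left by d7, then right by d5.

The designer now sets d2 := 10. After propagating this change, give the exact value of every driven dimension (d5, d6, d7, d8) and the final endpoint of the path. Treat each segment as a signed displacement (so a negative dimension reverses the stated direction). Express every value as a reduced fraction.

d5 = 30
d6 = -1/4
d7 = -1/2
d8 = 3
endpoint = (77/2, -5)

Apply edit: d2 := 10
  d5 = d2*3 = 30
  d6 = d4 - d3 = -1/4
  d7 = d6*2 = -1/2
  d8 = 10 + d4 - d2 = 3
Walk from origin (0, 0):
  seg 1: right by d2 = 10 → (10, 0)
  seg 2: down by d1 = 5 → (10, -5)
  seg 3: left by d1 = 5 → (5, -5)
  seg 4: right by d4 = 3 → (8, -5)
  seg 5: left by d7 = -1/2 → (17/2, -5)
  seg 6: right by d5 = 30 → (77/2, -5)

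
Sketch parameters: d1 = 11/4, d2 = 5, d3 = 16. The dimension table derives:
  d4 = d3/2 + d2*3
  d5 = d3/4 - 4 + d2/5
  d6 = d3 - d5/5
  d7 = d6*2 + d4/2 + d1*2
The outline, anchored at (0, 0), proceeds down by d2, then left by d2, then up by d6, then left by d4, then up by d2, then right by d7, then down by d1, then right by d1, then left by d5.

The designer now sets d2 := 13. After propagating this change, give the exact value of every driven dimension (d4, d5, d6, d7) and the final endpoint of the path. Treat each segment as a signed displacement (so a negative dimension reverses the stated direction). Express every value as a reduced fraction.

Apply edit: d2 := 13
  d4 = d3/2 + d2*3 = 47
  d5 = d3/4 - 4 + d2/5 = 13/5
  d6 = d3 - d5/5 = 387/25
  d7 = d6*2 + d4/2 + d1*2 = 1499/25
Walk from origin (0, 0):
  seg 1: down by d2 = 13 → (0, -13)
  seg 2: left by d2 = 13 → (-13, -13)
  seg 3: up by d6 = 387/25 → (-13, 62/25)
  seg 4: left by d4 = 47 → (-60, 62/25)
  seg 5: up by d2 = 13 → (-60, 387/25)
  seg 6: right by d7 = 1499/25 → (-1/25, 387/25)
  seg 7: down by d1 = 11/4 → (-1/25, 1273/100)
  seg 8: right by d1 = 11/4 → (271/100, 1273/100)
  seg 9: left by d5 = 13/5 → (11/100, 1273/100)

d4 = 47
d5 = 13/5
d6 = 387/25
d7 = 1499/25
endpoint = (11/100, 1273/100)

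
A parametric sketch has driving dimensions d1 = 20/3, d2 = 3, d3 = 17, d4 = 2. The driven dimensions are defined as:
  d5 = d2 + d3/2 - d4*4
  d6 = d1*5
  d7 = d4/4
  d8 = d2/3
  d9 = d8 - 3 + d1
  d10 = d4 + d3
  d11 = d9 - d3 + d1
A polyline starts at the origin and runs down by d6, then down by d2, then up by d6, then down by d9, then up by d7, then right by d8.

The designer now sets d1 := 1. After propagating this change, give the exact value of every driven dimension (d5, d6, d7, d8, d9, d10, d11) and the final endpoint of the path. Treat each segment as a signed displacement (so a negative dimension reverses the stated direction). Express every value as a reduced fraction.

d5 = 7/2
d6 = 5
d7 = 1/2
d8 = 1
d9 = -1
d10 = 19
d11 = -17
endpoint = (1, -3/2)

Apply edit: d1 := 1
  d5 = d2 + d3/2 - d4*4 = 7/2
  d6 = d1*5 = 5
  d7 = d4/4 = 1/2
  d8 = d2/3 = 1
  d9 = d8 - 3 + d1 = -1
  d10 = d4 + d3 = 19
  d11 = d9 - d3 + d1 = -17
Walk from origin (0, 0):
  seg 1: down by d6 = 5 → (0, -5)
  seg 2: down by d2 = 3 → (0, -8)
  seg 3: up by d6 = 5 → (0, -3)
  seg 4: down by d9 = -1 → (0, -2)
  seg 5: up by d7 = 1/2 → (0, -3/2)
  seg 6: right by d8 = 1 → (1, -3/2)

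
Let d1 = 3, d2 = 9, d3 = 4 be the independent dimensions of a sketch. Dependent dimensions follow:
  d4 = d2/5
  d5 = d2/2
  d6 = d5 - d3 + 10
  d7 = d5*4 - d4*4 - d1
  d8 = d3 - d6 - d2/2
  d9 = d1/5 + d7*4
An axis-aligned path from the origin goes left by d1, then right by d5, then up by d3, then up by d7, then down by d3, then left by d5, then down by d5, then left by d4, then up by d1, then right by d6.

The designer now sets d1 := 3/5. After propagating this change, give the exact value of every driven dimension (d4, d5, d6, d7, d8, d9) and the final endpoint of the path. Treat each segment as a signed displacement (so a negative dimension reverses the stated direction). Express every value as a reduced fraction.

Apply edit: d1 := 3/5
  d4 = d2/5 = 9/5
  d5 = d2/2 = 9/2
  d6 = d5 - d3 + 10 = 21/2
  d7 = d5*4 - d4*4 - d1 = 51/5
  d8 = d3 - d6 - d2/2 = -11
  d9 = d1/5 + d7*4 = 1023/25
Walk from origin (0, 0):
  seg 1: left by d1 = 3/5 → (-3/5, 0)
  seg 2: right by d5 = 9/2 → (39/10, 0)
  seg 3: up by d3 = 4 → (39/10, 4)
  seg 4: up by d7 = 51/5 → (39/10, 71/5)
  seg 5: down by d3 = 4 → (39/10, 51/5)
  seg 6: left by d5 = 9/2 → (-3/5, 51/5)
  seg 7: down by d5 = 9/2 → (-3/5, 57/10)
  seg 8: left by d4 = 9/5 → (-12/5, 57/10)
  seg 9: up by d1 = 3/5 → (-12/5, 63/10)
  seg 10: right by d6 = 21/2 → (81/10, 63/10)

d4 = 9/5
d5 = 9/2
d6 = 21/2
d7 = 51/5
d8 = -11
d9 = 1023/25
endpoint = (81/10, 63/10)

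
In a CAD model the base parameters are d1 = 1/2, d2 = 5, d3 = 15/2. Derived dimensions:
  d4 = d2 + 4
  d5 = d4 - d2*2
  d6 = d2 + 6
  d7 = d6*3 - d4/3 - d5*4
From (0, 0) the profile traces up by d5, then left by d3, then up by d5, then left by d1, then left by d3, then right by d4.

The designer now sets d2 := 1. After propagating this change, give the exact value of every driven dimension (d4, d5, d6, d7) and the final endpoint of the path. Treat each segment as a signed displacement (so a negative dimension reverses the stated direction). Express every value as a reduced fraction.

d4 = 5
d5 = 3
d6 = 7
d7 = 22/3
endpoint = (-21/2, 6)

Apply edit: d2 := 1
  d4 = d2 + 4 = 5
  d5 = d4 - d2*2 = 3
  d6 = d2 + 6 = 7
  d7 = d6*3 - d4/3 - d5*4 = 22/3
Walk from origin (0, 0):
  seg 1: up by d5 = 3 → (0, 3)
  seg 2: left by d3 = 15/2 → (-15/2, 3)
  seg 3: up by d5 = 3 → (-15/2, 6)
  seg 4: left by d1 = 1/2 → (-8, 6)
  seg 5: left by d3 = 15/2 → (-31/2, 6)
  seg 6: right by d4 = 5 → (-21/2, 6)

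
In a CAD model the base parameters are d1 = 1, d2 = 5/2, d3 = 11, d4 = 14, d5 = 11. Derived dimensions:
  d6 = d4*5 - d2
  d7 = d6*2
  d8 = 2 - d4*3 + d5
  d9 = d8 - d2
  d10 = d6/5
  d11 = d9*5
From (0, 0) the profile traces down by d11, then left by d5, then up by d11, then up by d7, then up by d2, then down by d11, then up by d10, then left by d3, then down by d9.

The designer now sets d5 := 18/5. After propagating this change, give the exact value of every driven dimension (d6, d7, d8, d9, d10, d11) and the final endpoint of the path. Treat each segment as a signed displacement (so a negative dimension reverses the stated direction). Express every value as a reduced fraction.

Apply edit: d5 := 18/5
  d6 = d4*5 - d2 = 135/2
  d7 = d6*2 = 135
  d8 = 2 - d4*3 + d5 = -182/5
  d9 = d8 - d2 = -389/10
  d10 = d6/5 = 27/2
  d11 = d9*5 = -389/2
Walk from origin (0, 0):
  seg 1: down by d11 = -389/2 → (0, 389/2)
  seg 2: left by d5 = 18/5 → (-18/5, 389/2)
  seg 3: up by d11 = -389/2 → (-18/5, 0)
  seg 4: up by d7 = 135 → (-18/5, 135)
  seg 5: up by d2 = 5/2 → (-18/5, 275/2)
  seg 6: down by d11 = -389/2 → (-18/5, 332)
  seg 7: up by d10 = 27/2 → (-18/5, 691/2)
  seg 8: left by d3 = 11 → (-73/5, 691/2)
  seg 9: down by d9 = -389/10 → (-73/5, 1922/5)

d6 = 135/2
d7 = 135
d8 = -182/5
d9 = -389/10
d10 = 27/2
d11 = -389/2
endpoint = (-73/5, 1922/5)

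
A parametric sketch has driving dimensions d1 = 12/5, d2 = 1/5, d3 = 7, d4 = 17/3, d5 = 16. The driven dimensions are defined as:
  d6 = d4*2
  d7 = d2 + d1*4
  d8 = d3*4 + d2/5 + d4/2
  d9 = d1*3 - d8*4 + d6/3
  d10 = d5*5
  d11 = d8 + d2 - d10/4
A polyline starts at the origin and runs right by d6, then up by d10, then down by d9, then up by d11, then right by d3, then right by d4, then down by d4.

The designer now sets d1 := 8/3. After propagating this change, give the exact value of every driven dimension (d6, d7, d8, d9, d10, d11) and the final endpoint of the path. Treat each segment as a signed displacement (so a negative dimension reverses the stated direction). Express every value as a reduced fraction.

d6 = 34/3
d7 = 163/15
d8 = 4631/150
d9 = -25136/225
d10 = 80
d11 = 1661/150
endpoint = (24, 17741/90)

Apply edit: d1 := 8/3
  d6 = d4*2 = 34/3
  d7 = d2 + d1*4 = 163/15
  d8 = d3*4 + d2/5 + d4/2 = 4631/150
  d9 = d1*3 - d8*4 + d6/3 = -25136/225
  d10 = d5*5 = 80
  d11 = d8 + d2 - d10/4 = 1661/150
Walk from origin (0, 0):
  seg 1: right by d6 = 34/3 → (34/3, 0)
  seg 2: up by d10 = 80 → (34/3, 80)
  seg 3: down by d9 = -25136/225 → (34/3, 43136/225)
  seg 4: up by d11 = 1661/150 → (34/3, 18251/90)
  seg 5: right by d3 = 7 → (55/3, 18251/90)
  seg 6: right by d4 = 17/3 → (24, 18251/90)
  seg 7: down by d4 = 17/3 → (24, 17741/90)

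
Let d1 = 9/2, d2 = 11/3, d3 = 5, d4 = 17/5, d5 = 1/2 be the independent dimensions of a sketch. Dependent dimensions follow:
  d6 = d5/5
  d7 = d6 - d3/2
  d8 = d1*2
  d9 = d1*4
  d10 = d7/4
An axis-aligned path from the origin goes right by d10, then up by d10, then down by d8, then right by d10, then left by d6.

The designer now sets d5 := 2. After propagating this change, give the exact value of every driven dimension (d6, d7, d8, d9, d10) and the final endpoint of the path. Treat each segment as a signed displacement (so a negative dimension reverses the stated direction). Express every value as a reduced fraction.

d6 = 2/5
d7 = -21/10
d8 = 9
d9 = 18
d10 = -21/40
endpoint = (-29/20, -381/40)

Apply edit: d5 := 2
  d6 = d5/5 = 2/5
  d7 = d6 - d3/2 = -21/10
  d8 = d1*2 = 9
  d9 = d1*4 = 18
  d10 = d7/4 = -21/40
Walk from origin (0, 0):
  seg 1: right by d10 = -21/40 → (-21/40, 0)
  seg 2: up by d10 = -21/40 → (-21/40, -21/40)
  seg 3: down by d8 = 9 → (-21/40, -381/40)
  seg 4: right by d10 = -21/40 → (-21/20, -381/40)
  seg 5: left by d6 = 2/5 → (-29/20, -381/40)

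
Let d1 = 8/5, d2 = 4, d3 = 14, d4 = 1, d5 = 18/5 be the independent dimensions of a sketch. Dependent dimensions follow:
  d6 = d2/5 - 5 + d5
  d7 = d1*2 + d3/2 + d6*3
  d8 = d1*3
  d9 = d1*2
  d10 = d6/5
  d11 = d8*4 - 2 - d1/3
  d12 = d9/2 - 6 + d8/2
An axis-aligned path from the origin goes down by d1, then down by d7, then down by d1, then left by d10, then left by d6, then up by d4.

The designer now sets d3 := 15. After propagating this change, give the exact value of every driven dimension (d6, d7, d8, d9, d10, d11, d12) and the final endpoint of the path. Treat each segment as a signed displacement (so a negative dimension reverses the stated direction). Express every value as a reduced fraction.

Apply edit: d3 := 15
  d6 = d2/5 - 5 + d5 = -3/5
  d7 = d1*2 + d3/2 + d6*3 = 89/10
  d8 = d1*3 = 24/5
  d9 = d1*2 = 16/5
  d10 = d6/5 = -3/25
  d11 = d8*4 - 2 - d1/3 = 50/3
  d12 = d9/2 - 6 + d8/2 = -2
Walk from origin (0, 0):
  seg 1: down by d1 = 8/5 → (0, -8/5)
  seg 2: down by d7 = 89/10 → (0, -21/2)
  seg 3: down by d1 = 8/5 → (0, -121/10)
  seg 4: left by d10 = -3/25 → (3/25, -121/10)
  seg 5: left by d6 = -3/5 → (18/25, -121/10)
  seg 6: up by d4 = 1 → (18/25, -111/10)

d6 = -3/5
d7 = 89/10
d8 = 24/5
d9 = 16/5
d10 = -3/25
d11 = 50/3
d12 = -2
endpoint = (18/25, -111/10)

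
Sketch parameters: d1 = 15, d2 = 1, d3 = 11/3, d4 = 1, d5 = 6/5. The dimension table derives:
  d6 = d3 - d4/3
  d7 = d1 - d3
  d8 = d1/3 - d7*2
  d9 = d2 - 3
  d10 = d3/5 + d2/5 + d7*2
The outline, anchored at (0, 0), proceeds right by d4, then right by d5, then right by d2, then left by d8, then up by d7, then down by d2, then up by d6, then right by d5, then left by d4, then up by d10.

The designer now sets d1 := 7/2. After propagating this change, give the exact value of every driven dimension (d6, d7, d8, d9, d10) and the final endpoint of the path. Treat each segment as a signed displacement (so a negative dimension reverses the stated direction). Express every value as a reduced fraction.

d6 = 10/3
d7 = -1/6
d8 = 3/2
d9 = -2
d10 = 3/5
endpoint = (19/10, 83/30)

Apply edit: d1 := 7/2
  d6 = d3 - d4/3 = 10/3
  d7 = d1 - d3 = -1/6
  d8 = d1/3 - d7*2 = 3/2
  d9 = d2 - 3 = -2
  d10 = d3/5 + d2/5 + d7*2 = 3/5
Walk from origin (0, 0):
  seg 1: right by d4 = 1 → (1, 0)
  seg 2: right by d5 = 6/5 → (11/5, 0)
  seg 3: right by d2 = 1 → (16/5, 0)
  seg 4: left by d8 = 3/2 → (17/10, 0)
  seg 5: up by d7 = -1/6 → (17/10, -1/6)
  seg 6: down by d2 = 1 → (17/10, -7/6)
  seg 7: up by d6 = 10/3 → (17/10, 13/6)
  seg 8: right by d5 = 6/5 → (29/10, 13/6)
  seg 9: left by d4 = 1 → (19/10, 13/6)
  seg 10: up by d10 = 3/5 → (19/10, 83/30)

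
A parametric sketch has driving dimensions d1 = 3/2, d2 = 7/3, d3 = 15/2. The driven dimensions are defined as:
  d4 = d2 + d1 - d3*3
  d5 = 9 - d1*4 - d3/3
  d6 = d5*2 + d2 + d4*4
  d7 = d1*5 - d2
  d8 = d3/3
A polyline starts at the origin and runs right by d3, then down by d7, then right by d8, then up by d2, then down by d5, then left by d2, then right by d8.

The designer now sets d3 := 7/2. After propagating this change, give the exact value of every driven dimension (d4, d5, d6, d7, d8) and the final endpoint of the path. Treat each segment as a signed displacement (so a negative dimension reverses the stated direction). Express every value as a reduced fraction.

d4 = -20/3
d5 = 11/6
d6 = -62/3
d7 = 31/6
d8 = 7/6
endpoint = (7/2, -14/3)

Apply edit: d3 := 7/2
  d4 = d2 + d1 - d3*3 = -20/3
  d5 = 9 - d1*4 - d3/3 = 11/6
  d6 = d5*2 + d2 + d4*4 = -62/3
  d7 = d1*5 - d2 = 31/6
  d8 = d3/3 = 7/6
Walk from origin (0, 0):
  seg 1: right by d3 = 7/2 → (7/2, 0)
  seg 2: down by d7 = 31/6 → (7/2, -31/6)
  seg 3: right by d8 = 7/6 → (14/3, -31/6)
  seg 4: up by d2 = 7/3 → (14/3, -17/6)
  seg 5: down by d5 = 11/6 → (14/3, -14/3)
  seg 6: left by d2 = 7/3 → (7/3, -14/3)
  seg 7: right by d8 = 7/6 → (7/2, -14/3)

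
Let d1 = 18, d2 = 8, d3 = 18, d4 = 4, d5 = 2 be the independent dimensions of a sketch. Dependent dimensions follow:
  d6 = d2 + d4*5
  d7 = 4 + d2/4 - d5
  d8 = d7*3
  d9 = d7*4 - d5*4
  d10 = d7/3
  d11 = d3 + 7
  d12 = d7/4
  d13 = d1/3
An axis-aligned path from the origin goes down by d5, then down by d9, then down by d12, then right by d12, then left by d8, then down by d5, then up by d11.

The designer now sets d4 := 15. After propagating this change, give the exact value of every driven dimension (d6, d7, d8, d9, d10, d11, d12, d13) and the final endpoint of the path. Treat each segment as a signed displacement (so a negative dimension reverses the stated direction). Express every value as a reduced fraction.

d6 = 83
d7 = 4
d8 = 12
d9 = 8
d10 = 4/3
d11 = 25
d12 = 1
d13 = 6
endpoint = (-11, 12)

Apply edit: d4 := 15
  d6 = d2 + d4*5 = 83
  d7 = 4 + d2/4 - d5 = 4
  d8 = d7*3 = 12
  d9 = d7*4 - d5*4 = 8
  d10 = d7/3 = 4/3
  d11 = d3 + 7 = 25
  d12 = d7/4 = 1
  d13 = d1/3 = 6
Walk from origin (0, 0):
  seg 1: down by d5 = 2 → (0, -2)
  seg 2: down by d9 = 8 → (0, -10)
  seg 3: down by d12 = 1 → (0, -11)
  seg 4: right by d12 = 1 → (1, -11)
  seg 5: left by d8 = 12 → (-11, -11)
  seg 6: down by d5 = 2 → (-11, -13)
  seg 7: up by d11 = 25 → (-11, 12)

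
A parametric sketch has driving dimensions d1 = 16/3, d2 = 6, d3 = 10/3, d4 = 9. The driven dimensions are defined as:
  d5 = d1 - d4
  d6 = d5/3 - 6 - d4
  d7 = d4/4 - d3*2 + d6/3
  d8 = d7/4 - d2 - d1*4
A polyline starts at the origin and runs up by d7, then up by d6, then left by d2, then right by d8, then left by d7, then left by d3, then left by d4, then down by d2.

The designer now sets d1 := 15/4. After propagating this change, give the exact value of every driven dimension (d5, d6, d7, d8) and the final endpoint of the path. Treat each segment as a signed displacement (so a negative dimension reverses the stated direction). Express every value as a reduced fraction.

d5 = -21/4
d6 = -67/4
d7 = -10
d8 = -47/2
endpoint = (-191/6, -131/4)

Apply edit: d1 := 15/4
  d5 = d1 - d4 = -21/4
  d6 = d5/3 - 6 - d4 = -67/4
  d7 = d4/4 - d3*2 + d6/3 = -10
  d8 = d7/4 - d2 - d1*4 = -47/2
Walk from origin (0, 0):
  seg 1: up by d7 = -10 → (0, -10)
  seg 2: up by d6 = -67/4 → (0, -107/4)
  seg 3: left by d2 = 6 → (-6, -107/4)
  seg 4: right by d8 = -47/2 → (-59/2, -107/4)
  seg 5: left by d7 = -10 → (-39/2, -107/4)
  seg 6: left by d3 = 10/3 → (-137/6, -107/4)
  seg 7: left by d4 = 9 → (-191/6, -107/4)
  seg 8: down by d2 = 6 → (-191/6, -131/4)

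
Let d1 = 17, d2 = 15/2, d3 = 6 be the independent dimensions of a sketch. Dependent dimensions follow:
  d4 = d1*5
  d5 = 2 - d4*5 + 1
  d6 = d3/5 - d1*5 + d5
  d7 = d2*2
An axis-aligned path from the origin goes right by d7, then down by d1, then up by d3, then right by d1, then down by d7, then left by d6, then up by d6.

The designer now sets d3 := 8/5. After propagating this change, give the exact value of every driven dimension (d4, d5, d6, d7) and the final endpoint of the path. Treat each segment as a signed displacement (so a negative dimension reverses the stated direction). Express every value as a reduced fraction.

d4 = 85
d5 = -422
d6 = -12667/25
d7 = 15
endpoint = (13467/25, -13427/25)

Apply edit: d3 := 8/5
  d4 = d1*5 = 85
  d5 = 2 - d4*5 + 1 = -422
  d6 = d3/5 - d1*5 + d5 = -12667/25
  d7 = d2*2 = 15
Walk from origin (0, 0):
  seg 1: right by d7 = 15 → (15, 0)
  seg 2: down by d1 = 17 → (15, -17)
  seg 3: up by d3 = 8/5 → (15, -77/5)
  seg 4: right by d1 = 17 → (32, -77/5)
  seg 5: down by d7 = 15 → (32, -152/5)
  seg 6: left by d6 = -12667/25 → (13467/25, -152/5)
  seg 7: up by d6 = -12667/25 → (13467/25, -13427/25)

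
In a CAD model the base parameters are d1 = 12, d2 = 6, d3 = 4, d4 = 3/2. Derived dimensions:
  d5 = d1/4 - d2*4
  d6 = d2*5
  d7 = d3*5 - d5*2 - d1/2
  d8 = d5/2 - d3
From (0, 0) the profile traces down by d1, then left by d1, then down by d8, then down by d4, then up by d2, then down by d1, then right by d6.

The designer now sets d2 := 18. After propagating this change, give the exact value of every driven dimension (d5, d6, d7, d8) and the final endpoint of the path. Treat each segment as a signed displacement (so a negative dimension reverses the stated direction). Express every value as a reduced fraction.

d5 = -69
d6 = 90
d7 = 152
d8 = -77/2
endpoint = (78, 31)

Apply edit: d2 := 18
  d5 = d1/4 - d2*4 = -69
  d6 = d2*5 = 90
  d7 = d3*5 - d5*2 - d1/2 = 152
  d8 = d5/2 - d3 = -77/2
Walk from origin (0, 0):
  seg 1: down by d1 = 12 → (0, -12)
  seg 2: left by d1 = 12 → (-12, -12)
  seg 3: down by d8 = -77/2 → (-12, 53/2)
  seg 4: down by d4 = 3/2 → (-12, 25)
  seg 5: up by d2 = 18 → (-12, 43)
  seg 6: down by d1 = 12 → (-12, 31)
  seg 7: right by d6 = 90 → (78, 31)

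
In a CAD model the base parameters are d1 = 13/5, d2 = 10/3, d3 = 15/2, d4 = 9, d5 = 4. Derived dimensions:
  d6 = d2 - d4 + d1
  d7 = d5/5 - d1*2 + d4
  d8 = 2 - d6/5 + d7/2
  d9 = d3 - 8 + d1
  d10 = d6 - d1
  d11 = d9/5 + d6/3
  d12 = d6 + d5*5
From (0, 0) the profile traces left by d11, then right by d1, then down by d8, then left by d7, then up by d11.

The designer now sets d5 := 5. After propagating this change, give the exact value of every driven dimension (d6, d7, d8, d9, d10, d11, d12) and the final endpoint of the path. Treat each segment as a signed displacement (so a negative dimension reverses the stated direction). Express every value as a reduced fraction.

Apply edit: d5 := 5
  d6 = d2 - d4 + d1 = -46/15
  d7 = d5/5 - d1*2 + d4 = 24/5
  d8 = 2 - d6/5 + d7/2 = 376/75
  d9 = d3 - 8 + d1 = 21/10
  d10 = d6 - d1 = -17/3
  d11 = d9/5 + d6/3 = -271/450
  d12 = d6 + d5*5 = 329/15
Walk from origin (0, 0):
  seg 1: left by d11 = -271/450 → (271/450, 0)
  seg 2: right by d1 = 13/5 → (1441/450, 0)
  seg 3: down by d8 = 376/75 → (1441/450, -376/75)
  seg 4: left by d7 = 24/5 → (-719/450, -376/75)
  seg 5: up by d11 = -271/450 → (-719/450, -2527/450)

d6 = -46/15
d7 = 24/5
d8 = 376/75
d9 = 21/10
d10 = -17/3
d11 = -271/450
d12 = 329/15
endpoint = (-719/450, -2527/450)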